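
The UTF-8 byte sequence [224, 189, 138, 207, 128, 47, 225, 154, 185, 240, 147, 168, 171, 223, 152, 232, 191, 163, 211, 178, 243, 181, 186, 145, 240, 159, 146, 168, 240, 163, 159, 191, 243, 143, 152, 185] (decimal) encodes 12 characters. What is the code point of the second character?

U+03C0

Offset 0: leading byte 0xE0 = 11100000 → 3-byte char #1 = E0 BD 8A.
Offset 3: leading byte 0xCF = 11001111 → 2-byte char #2 = CF 80.
Leading byte 0xCF = 11001111 matches 110xxxxx → 2-byte sequence.
Byte 1: 0xCF = 11001111, payload 01111 (5 bits).
Byte 2: 0x80 = 10000000 (10xxxxxx ✓), payload 000000.
Concatenate: 01111000000 = 0x3C0 (11 bits → U+03C0).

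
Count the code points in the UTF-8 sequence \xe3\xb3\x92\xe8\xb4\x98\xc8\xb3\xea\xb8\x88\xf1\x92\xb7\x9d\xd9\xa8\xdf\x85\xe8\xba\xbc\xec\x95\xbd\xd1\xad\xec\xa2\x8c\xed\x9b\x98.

Byte at offset 0: 0xE3 = 11100011 → 3-byte char (#1). Advance 3.
Byte at offset 3: 0xE8 = 11101000 → 3-byte char (#2). Advance 3.
Byte at offset 6: 0xC8 = 11001000 → 2-byte char (#3). Advance 2.
Byte at offset 8: 0xEA = 11101010 → 3-byte char (#4). Advance 3.
Byte at offset 11: 0xF1 = 11110001 → 4-byte char (#5). Advance 4.
Byte at offset 15: 0xD9 = 11011001 → 2-byte char (#6). Advance 2.
Byte at offset 17: 0xDF = 11011111 → 2-byte char (#7). Advance 2.
Byte at offset 19: 0xE8 = 11101000 → 3-byte char (#8). Advance 3.
Byte at offset 22: 0xEC = 11101100 → 3-byte char (#9). Advance 3.
Byte at offset 25: 0xD1 = 11010001 → 2-byte char (#10). Advance 2.
Byte at offset 27: 0xEC = 11101100 → 3-byte char (#11). Advance 3.
Byte at offset 30: 0xED = 11101101 → 3-byte char (#12). Advance 3.
Reached end at offset 33 after 12 code points.

12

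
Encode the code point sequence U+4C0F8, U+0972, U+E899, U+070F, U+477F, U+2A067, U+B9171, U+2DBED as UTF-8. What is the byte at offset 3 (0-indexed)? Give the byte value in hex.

0xB8

U+4C0F8 → 4-byte form F1 8C 83 B8 at offsets 0–3.
Offset 3 falls in char 1's range; it's byte 4 of F1 8C 83 B8 = 0xB8.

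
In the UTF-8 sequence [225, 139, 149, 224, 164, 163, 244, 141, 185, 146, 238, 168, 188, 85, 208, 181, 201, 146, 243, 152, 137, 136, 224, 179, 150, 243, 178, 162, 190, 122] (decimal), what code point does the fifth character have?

Offset 0: leading byte 0xE1 = 11100001 → 3-byte char #1 = E1 8B 95.
Offset 3: leading byte 0xE0 = 11100000 → 3-byte char #2 = E0 A4 A3.
Offset 6: leading byte 0xF4 = 11110100 → 4-byte char #3 = F4 8D B9 92.
Offset 10: leading byte 0xEE = 11101110 → 3-byte char #4 = EE A8 BC.
Offset 13: leading byte 0x55 = 01010101 → 1-byte char #5 = 55.
Leading byte 0x55 = 01010101 matches 0xxxxxxx → 1-byte sequence.
Byte 1: 0x55 = 01010101, payload 1010101 (7 bits).
Concatenate: 1010101 = 0x55 (7 bits → U+0055).

U+0055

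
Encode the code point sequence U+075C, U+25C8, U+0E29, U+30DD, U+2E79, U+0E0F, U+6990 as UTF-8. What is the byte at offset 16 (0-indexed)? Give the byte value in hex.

0x8F

U+075C → 2-byte form DD 9C at offsets 0–1.
U+25C8 → 3-byte form E2 97 88 at offsets 2–4.
U+0E29 → 3-byte form E0 B8 A9 at offsets 5–7.
U+30DD → 3-byte form E3 83 9D at offsets 8–10.
U+2E79 → 3-byte form E2 B9 B9 at offsets 11–13.
U+0E0F → 3-byte form E0 B8 8F at offsets 14–16.
Offset 16 falls in char 6's range; it's byte 3 of E0 B8 8F = 0x8F.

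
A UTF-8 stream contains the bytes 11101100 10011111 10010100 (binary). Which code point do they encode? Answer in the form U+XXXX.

Leading byte 0xEC = 11101100 matches 1110xxxx → 3-byte sequence.
Byte 1: 0xEC = 11101100, payload 1100 (4 bits).
Byte 2: 0x9F = 10011111 (10xxxxxx ✓), payload 011111.
Byte 3: 0x94 = 10010100 (10xxxxxx ✓), payload 010100.
Concatenate: 1100011111010100 = 0xC7D4 (16 bits → U+C7D4).

U+C7D4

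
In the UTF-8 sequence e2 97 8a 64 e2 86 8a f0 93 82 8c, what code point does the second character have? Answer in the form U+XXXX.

U+0064

Offset 0: leading byte 0xE2 = 11100010 → 3-byte char #1 = E2 97 8A.
Offset 3: leading byte 0x64 = 01100100 → 1-byte char #2 = 64.
Leading byte 0x64 = 01100100 matches 0xxxxxxx → 1-byte sequence.
Byte 1: 0x64 = 01100100, payload 1100100 (7 bits).
Concatenate: 1100100 = 0x64 (7 bits → U+0064).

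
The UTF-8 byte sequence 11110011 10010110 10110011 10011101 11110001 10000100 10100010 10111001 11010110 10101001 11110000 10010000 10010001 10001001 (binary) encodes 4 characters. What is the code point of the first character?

U+D6CDD

Offset 0: leading byte 0xF3 = 11110011 → 4-byte char #1 = F3 96 B3 9D.
Leading byte 0xF3 = 11110011 matches 11110xxx → 4-byte sequence.
Byte 1: 0xF3 = 11110011, payload 011 (3 bits).
Byte 2: 0x96 = 10010110 (10xxxxxx ✓), payload 010110.
Byte 3: 0xB3 = 10110011 (10xxxxxx ✓), payload 110011.
Byte 4: 0x9D = 10011101 (10xxxxxx ✓), payload 011101.
Concatenate: 011010110110011011101 = 0xD6CDD (21 bits → U+D6CDD).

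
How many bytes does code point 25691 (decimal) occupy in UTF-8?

U+645B = 0x645B. UTF-8 uses 1 byte below 0x80, 2 below 0x800, 3 below 0x10000, 4 up to 0x10FFFF. 0x645B is in U+0800–U+FFFF → 3 bytes.

3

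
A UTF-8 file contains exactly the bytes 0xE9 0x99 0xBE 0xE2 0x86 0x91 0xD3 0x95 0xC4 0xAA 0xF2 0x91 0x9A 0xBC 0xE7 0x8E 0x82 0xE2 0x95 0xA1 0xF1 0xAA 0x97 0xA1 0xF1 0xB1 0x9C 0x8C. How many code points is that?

9

Byte at offset 0: 0xE9 = 11101001 → 3-byte char (#1). Advance 3.
Byte at offset 3: 0xE2 = 11100010 → 3-byte char (#2). Advance 3.
Byte at offset 6: 0xD3 = 11010011 → 2-byte char (#3). Advance 2.
Byte at offset 8: 0xC4 = 11000100 → 2-byte char (#4). Advance 2.
Byte at offset 10: 0xF2 = 11110010 → 4-byte char (#5). Advance 4.
Byte at offset 14: 0xE7 = 11100111 → 3-byte char (#6). Advance 3.
Byte at offset 17: 0xE2 = 11100010 → 3-byte char (#7). Advance 3.
Byte at offset 20: 0xF1 = 11110001 → 4-byte char (#8). Advance 4.
Byte at offset 24: 0xF1 = 11110001 → 4-byte char (#9). Advance 4.
Reached end at offset 28 after 9 code points.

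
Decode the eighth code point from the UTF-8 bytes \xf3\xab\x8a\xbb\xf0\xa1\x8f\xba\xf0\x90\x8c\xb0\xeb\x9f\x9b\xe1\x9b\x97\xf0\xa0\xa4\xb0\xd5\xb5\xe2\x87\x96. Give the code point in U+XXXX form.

U+21D6

Offset 0: leading byte 0xF3 = 11110011 → 4-byte char #1 = F3 AB 8A BB.
Offset 4: leading byte 0xF0 = 11110000 → 4-byte char #2 = F0 A1 8F BA.
Offset 8: leading byte 0xF0 = 11110000 → 4-byte char #3 = F0 90 8C B0.
Offset 12: leading byte 0xEB = 11101011 → 3-byte char #4 = EB 9F 9B.
Offset 15: leading byte 0xE1 = 11100001 → 3-byte char #5 = E1 9B 97.
Offset 18: leading byte 0xF0 = 11110000 → 4-byte char #6 = F0 A0 A4 B0.
Offset 22: leading byte 0xD5 = 11010101 → 2-byte char #7 = D5 B5.
Offset 24: leading byte 0xE2 = 11100010 → 3-byte char #8 = E2 87 96.
Leading byte 0xE2 = 11100010 matches 1110xxxx → 3-byte sequence.
Byte 1: 0xE2 = 11100010, payload 0010 (4 bits).
Byte 2: 0x87 = 10000111 (10xxxxxx ✓), payload 000111.
Byte 3: 0x96 = 10010110 (10xxxxxx ✓), payload 010110.
Concatenate: 0010000111010110 = 0x21D6 (16 bits → U+21D6).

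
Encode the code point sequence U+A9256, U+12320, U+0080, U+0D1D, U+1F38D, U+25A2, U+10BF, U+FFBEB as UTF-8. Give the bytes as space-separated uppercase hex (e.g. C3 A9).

F2 A9 89 96 F0 92 8C A0 C2 80 E0 B4 9D F0 9F 8E 8D E2 96 A2 E1 82 BF F3 BF AF AB

U+A9256: 4-byte form → F2 A9 89 96.
U+12320: 4-byte form → F0 92 8C A0.
U+0080: 2-byte form → C2 80.
U+0D1D: 3-byte form → E0 B4 9D.
U+1F38D: 4-byte form → F0 9F 8E 8D.
U+25A2: 3-byte form → E2 96 A2.
U+10BF: 3-byte form → E1 82 BF.
U+FFBEB: 4-byte form → F3 BF AF AB.
Concatenated (27 bytes): F2 A9 89 96 F0 92 8C A0 C2 80 E0 B4 9D F0 9F 8E 8D E2 96 A2 E1 82 BF F3 BF AF AB.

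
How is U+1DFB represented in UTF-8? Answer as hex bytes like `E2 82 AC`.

U+1DFB = 0x1DFB = 7675 decimal. In range U+0800–U+FFFF → 3-byte form: 1110xxxx 10xxxxxx 10xxxxxx.
Binary (16 bits): 0001110111111011.
Split 4+6+6: 0001 | 110111 | 111011.
Byte 1: 11100001 = 0xE1.
Byte 2: 10110111 = 0xB7.
Byte 3: 10111011 = 0xBB.

E1 B7 BB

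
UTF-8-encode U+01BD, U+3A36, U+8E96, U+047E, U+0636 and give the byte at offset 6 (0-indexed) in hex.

0xBA

U+01BD → 2-byte form C6 BD at offsets 0–1.
U+3A36 → 3-byte form E3 A8 B6 at offsets 2–4.
U+8E96 → 3-byte form E8 BA 96 at offsets 5–7.
Offset 6 falls in char 3's range; it's byte 2 of E8 BA 96 = 0xBA.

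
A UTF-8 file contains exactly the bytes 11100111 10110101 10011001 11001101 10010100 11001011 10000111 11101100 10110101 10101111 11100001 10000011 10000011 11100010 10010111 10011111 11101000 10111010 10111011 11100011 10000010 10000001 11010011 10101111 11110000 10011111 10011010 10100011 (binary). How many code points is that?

10

Byte at offset 0: 0xE7 = 11100111 → 3-byte char (#1). Advance 3.
Byte at offset 3: 0xCD = 11001101 → 2-byte char (#2). Advance 2.
Byte at offset 5: 0xCB = 11001011 → 2-byte char (#3). Advance 2.
Byte at offset 7: 0xEC = 11101100 → 3-byte char (#4). Advance 3.
Byte at offset 10: 0xE1 = 11100001 → 3-byte char (#5). Advance 3.
Byte at offset 13: 0xE2 = 11100010 → 3-byte char (#6). Advance 3.
Byte at offset 16: 0xE8 = 11101000 → 3-byte char (#7). Advance 3.
Byte at offset 19: 0xE3 = 11100011 → 3-byte char (#8). Advance 3.
Byte at offset 22: 0xD3 = 11010011 → 2-byte char (#9). Advance 2.
Byte at offset 24: 0xF0 = 11110000 → 4-byte char (#10). Advance 4.
Reached end at offset 28 after 10 code points.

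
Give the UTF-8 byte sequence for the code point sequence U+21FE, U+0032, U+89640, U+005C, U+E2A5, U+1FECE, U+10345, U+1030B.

U+21FE: 3-byte form → E2 87 BE.
U+0032: 1-byte form → 32.
U+89640: 4-byte form → F2 89 99 80.
U+005C: 1-byte form → 5C.
U+E2A5: 3-byte form → EE 8A A5.
U+1FECE: 4-byte form → F0 9F BB 8E.
U+10345: 4-byte form → F0 90 8D 85.
U+1030B: 4-byte form → F0 90 8C 8B.
Concatenated (24 bytes): E2 87 BE 32 F2 89 99 80 5C EE 8A A5 F0 9F BB 8E F0 90 8D 85 F0 90 8C 8B.

E2 87 BE 32 F2 89 99 80 5C EE 8A A5 F0 9F BB 8E F0 90 8D 85 F0 90 8C 8B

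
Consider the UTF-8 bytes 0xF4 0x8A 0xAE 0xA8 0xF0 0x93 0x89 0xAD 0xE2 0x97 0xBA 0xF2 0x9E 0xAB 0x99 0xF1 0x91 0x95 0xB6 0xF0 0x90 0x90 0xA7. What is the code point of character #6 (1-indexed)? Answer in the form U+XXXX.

Offset 0: leading byte 0xF4 = 11110100 → 4-byte char #1 = F4 8A AE A8.
Offset 4: leading byte 0xF0 = 11110000 → 4-byte char #2 = F0 93 89 AD.
Offset 8: leading byte 0xE2 = 11100010 → 3-byte char #3 = E2 97 BA.
Offset 11: leading byte 0xF2 = 11110010 → 4-byte char #4 = F2 9E AB 99.
Offset 15: leading byte 0xF1 = 11110001 → 4-byte char #5 = F1 91 95 B6.
Offset 19: leading byte 0xF0 = 11110000 → 4-byte char #6 = F0 90 90 A7.
Leading byte 0xF0 = 11110000 matches 11110xxx → 4-byte sequence.
Byte 1: 0xF0 = 11110000, payload 000 (3 bits).
Byte 2: 0x90 = 10010000 (10xxxxxx ✓), payload 010000.
Byte 3: 0x90 = 10010000 (10xxxxxx ✓), payload 010000.
Byte 4: 0xA7 = 10100111 (10xxxxxx ✓), payload 100111.
Concatenate: 000010000010000100111 = 0x10427 (21 bits → U+10427).

U+10427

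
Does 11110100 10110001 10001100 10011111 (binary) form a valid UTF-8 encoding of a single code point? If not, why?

Leading byte 0xF4 = 11110100 → 4-byte form.
Payload = 0x13131F, which exceeds U+10FFFF, the maximum Unicode code point. (Leading bytes F5–FF, or F4 followed by ≥ 0x90, are invalid.)

invalid (encodes a value above U+10FFFF)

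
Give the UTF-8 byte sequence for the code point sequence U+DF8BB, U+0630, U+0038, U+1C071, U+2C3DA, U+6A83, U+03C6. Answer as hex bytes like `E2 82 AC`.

F3 9F A2 BB D8 B0 38 F0 9C 81 B1 F0 AC 8F 9A E6 AA 83 CF 86

U+DF8BB: 4-byte form → F3 9F A2 BB.
U+0630: 2-byte form → D8 B0.
U+0038: 1-byte form → 38.
U+1C071: 4-byte form → F0 9C 81 B1.
U+2C3DA: 4-byte form → F0 AC 8F 9A.
U+6A83: 3-byte form → E6 AA 83.
U+03C6: 2-byte form → CF 86.
Concatenated (20 bytes): F3 9F A2 BB D8 B0 38 F0 9C 81 B1 F0 AC 8F 9A E6 AA 83 CF 86.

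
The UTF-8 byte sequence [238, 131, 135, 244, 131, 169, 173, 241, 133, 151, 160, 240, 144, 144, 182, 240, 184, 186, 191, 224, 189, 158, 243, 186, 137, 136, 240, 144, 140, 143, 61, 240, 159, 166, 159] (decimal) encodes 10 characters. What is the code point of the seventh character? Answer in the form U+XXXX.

Offset 0: leading byte 0xEE = 11101110 → 3-byte char #1 = EE 83 87.
Offset 3: leading byte 0xF4 = 11110100 → 4-byte char #2 = F4 83 A9 AD.
Offset 7: leading byte 0xF1 = 11110001 → 4-byte char #3 = F1 85 97 A0.
Offset 11: leading byte 0xF0 = 11110000 → 4-byte char #4 = F0 90 90 B6.
Offset 15: leading byte 0xF0 = 11110000 → 4-byte char #5 = F0 B8 BA BF.
Offset 19: leading byte 0xE0 = 11100000 → 3-byte char #6 = E0 BD 9E.
Offset 22: leading byte 0xF3 = 11110011 → 4-byte char #7 = F3 BA 89 88.
Leading byte 0xF3 = 11110011 matches 11110xxx → 4-byte sequence.
Byte 1: 0xF3 = 11110011, payload 011 (3 bits).
Byte 2: 0xBA = 10111010 (10xxxxxx ✓), payload 111010.
Byte 3: 0x89 = 10001001 (10xxxxxx ✓), payload 001001.
Byte 4: 0x88 = 10001000 (10xxxxxx ✓), payload 001000.
Concatenate: 011111010001001001000 = 0xFA248 (21 bits → U+FA248).

U+FA248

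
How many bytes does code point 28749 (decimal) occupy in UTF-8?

3

U+704D = 0x704D. UTF-8 uses 1 byte below 0x80, 2 below 0x800, 3 below 0x10000, 4 up to 0x10FFFF. 0x704D is in U+0800–U+FFFF → 3 bytes.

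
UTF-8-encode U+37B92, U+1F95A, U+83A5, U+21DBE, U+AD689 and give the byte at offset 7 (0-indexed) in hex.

U+37B92 → 4-byte form F0 B7 AE 92 at offsets 0–3.
U+1F95A → 4-byte form F0 9F A5 9A at offsets 4–7.
Offset 7 falls in char 2's range; it's byte 4 of F0 9F A5 9A = 0x9A.

0x9A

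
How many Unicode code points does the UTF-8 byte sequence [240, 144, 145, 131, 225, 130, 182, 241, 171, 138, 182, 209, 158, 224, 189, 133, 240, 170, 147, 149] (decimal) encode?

Byte at offset 0: 0xF0 = 11110000 → 4-byte char (#1). Advance 4.
Byte at offset 4: 0xE1 = 11100001 → 3-byte char (#2). Advance 3.
Byte at offset 7: 0xF1 = 11110001 → 4-byte char (#3). Advance 4.
Byte at offset 11: 0xD1 = 11010001 → 2-byte char (#4). Advance 2.
Byte at offset 13: 0xE0 = 11100000 → 3-byte char (#5). Advance 3.
Byte at offset 16: 0xF0 = 11110000 → 4-byte char (#6). Advance 4.
Reached end at offset 20 after 6 code points.

6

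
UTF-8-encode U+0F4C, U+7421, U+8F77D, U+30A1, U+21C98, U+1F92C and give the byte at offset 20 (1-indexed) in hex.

1-indexed offset 20 is 0-indexed offset 19.
U+0F4C → 3-byte form E0 BD 8C at offsets 0–2.
U+7421 → 3-byte form E7 90 A1 at offsets 3–5.
U+8F77D → 4-byte form F2 8F 9D BD at offsets 6–9.
U+30A1 → 3-byte form E3 82 A1 at offsets 10–12.
U+21C98 → 4-byte form F0 A1 B2 98 at offsets 13–16.
U+1F92C → 4-byte form F0 9F A4 AC at offsets 17–20.
Offset 19 falls in char 6's range; it's byte 3 of F0 9F A4 AC = 0xA4.

0xA4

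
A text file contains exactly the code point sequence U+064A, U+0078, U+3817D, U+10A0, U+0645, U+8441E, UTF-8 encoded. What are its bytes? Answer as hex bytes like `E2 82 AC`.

D9 8A 78 F0 B8 85 BD E1 82 A0 D9 85 F2 84 90 9E

U+064A: 2-byte form → D9 8A.
U+0078: 1-byte form → 78.
U+3817D: 4-byte form → F0 B8 85 BD.
U+10A0: 3-byte form → E1 82 A0.
U+0645: 2-byte form → D9 85.
U+8441E: 4-byte form → F2 84 90 9E.
Concatenated (16 bytes): D9 8A 78 F0 B8 85 BD E1 82 A0 D9 85 F2 84 90 9E.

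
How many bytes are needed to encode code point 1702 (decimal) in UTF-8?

2

U+06A6 = 0x6A6. UTF-8 uses 1 byte below 0x80, 2 below 0x800, 3 below 0x10000, 4 up to 0x10FFFF. 0x6A6 is in U+0080–U+07FF → 2 bytes.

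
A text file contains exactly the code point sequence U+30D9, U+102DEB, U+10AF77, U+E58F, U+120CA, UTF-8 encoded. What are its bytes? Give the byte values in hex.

U+30D9: 3-byte form → E3 83 99.
U+102DEB: 4-byte form → F4 82 B7 AB.
U+10AF77: 4-byte form → F4 8A BD B7.
U+E58F: 3-byte form → EE 96 8F.
U+120CA: 4-byte form → F0 92 83 8A.
Concatenated (18 bytes): E3 83 99 F4 82 B7 AB F4 8A BD B7 EE 96 8F F0 92 83 8A.

E3 83 99 F4 82 B7 AB F4 8A BD B7 EE 96 8F F0 92 83 8A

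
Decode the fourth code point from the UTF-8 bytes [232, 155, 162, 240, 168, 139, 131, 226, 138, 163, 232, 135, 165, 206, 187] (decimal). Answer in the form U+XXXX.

Offset 0: leading byte 0xE8 = 11101000 → 3-byte char #1 = E8 9B A2.
Offset 3: leading byte 0xF0 = 11110000 → 4-byte char #2 = F0 A8 8B 83.
Offset 7: leading byte 0xE2 = 11100010 → 3-byte char #3 = E2 8A A3.
Offset 10: leading byte 0xE8 = 11101000 → 3-byte char #4 = E8 87 A5.
Leading byte 0xE8 = 11101000 matches 1110xxxx → 3-byte sequence.
Byte 1: 0xE8 = 11101000, payload 1000 (4 bits).
Byte 2: 0x87 = 10000111 (10xxxxxx ✓), payload 000111.
Byte 3: 0xA5 = 10100101 (10xxxxxx ✓), payload 100101.
Concatenate: 1000000111100101 = 0x81E5 (16 bits → U+81E5).

U+81E5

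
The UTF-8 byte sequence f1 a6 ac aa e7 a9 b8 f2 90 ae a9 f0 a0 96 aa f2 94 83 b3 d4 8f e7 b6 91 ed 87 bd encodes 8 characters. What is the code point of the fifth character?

Offset 0: leading byte 0xF1 = 11110001 → 4-byte char #1 = F1 A6 AC AA.
Offset 4: leading byte 0xE7 = 11100111 → 3-byte char #2 = E7 A9 B8.
Offset 7: leading byte 0xF2 = 11110010 → 4-byte char #3 = F2 90 AE A9.
Offset 11: leading byte 0xF0 = 11110000 → 4-byte char #4 = F0 A0 96 AA.
Offset 15: leading byte 0xF2 = 11110010 → 4-byte char #5 = F2 94 83 B3.
Leading byte 0xF2 = 11110010 matches 11110xxx → 4-byte sequence.
Byte 1: 0xF2 = 11110010, payload 010 (3 bits).
Byte 2: 0x94 = 10010100 (10xxxxxx ✓), payload 010100.
Byte 3: 0x83 = 10000011 (10xxxxxx ✓), payload 000011.
Byte 4: 0xB3 = 10110011 (10xxxxxx ✓), payload 110011.
Concatenate: 010010100000011110011 = 0x940F3 (21 bits → U+940F3).

U+940F3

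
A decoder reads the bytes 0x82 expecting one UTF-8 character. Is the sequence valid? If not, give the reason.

invalid (continuation byte with no leading byte)

Byte 0x82 = 10000010 has the form 10xxxxxx — a continuation byte — but there is no preceding leading byte.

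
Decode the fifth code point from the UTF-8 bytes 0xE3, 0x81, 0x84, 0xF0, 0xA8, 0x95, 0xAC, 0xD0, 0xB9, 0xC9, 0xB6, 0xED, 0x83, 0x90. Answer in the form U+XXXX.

U+D0D0

Offset 0: leading byte 0xE3 = 11100011 → 3-byte char #1 = E3 81 84.
Offset 3: leading byte 0xF0 = 11110000 → 4-byte char #2 = F0 A8 95 AC.
Offset 7: leading byte 0xD0 = 11010000 → 2-byte char #3 = D0 B9.
Offset 9: leading byte 0xC9 = 11001001 → 2-byte char #4 = C9 B6.
Offset 11: leading byte 0xED = 11101101 → 3-byte char #5 = ED 83 90.
Leading byte 0xED = 11101101 matches 1110xxxx → 3-byte sequence.
Byte 1: 0xED = 11101101, payload 1101 (4 bits).
Byte 2: 0x83 = 10000011 (10xxxxxx ✓), payload 000011.
Byte 3: 0x90 = 10010000 (10xxxxxx ✓), payload 010000.
Concatenate: 1101000011010000 = 0xD0D0 (16 bits → U+D0D0).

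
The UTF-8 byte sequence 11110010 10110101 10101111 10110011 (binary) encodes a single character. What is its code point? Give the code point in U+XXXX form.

U+B5BF3

Leading byte 0xF2 = 11110010 matches 11110xxx → 4-byte sequence.
Byte 1: 0xF2 = 11110010, payload 010 (3 bits).
Byte 2: 0xB5 = 10110101 (10xxxxxx ✓), payload 110101.
Byte 3: 0xAF = 10101111 (10xxxxxx ✓), payload 101111.
Byte 4: 0xB3 = 10110011 (10xxxxxx ✓), payload 110011.
Concatenate: 010110101101111110011 = 0xB5BF3 (21 bits → U+B5BF3).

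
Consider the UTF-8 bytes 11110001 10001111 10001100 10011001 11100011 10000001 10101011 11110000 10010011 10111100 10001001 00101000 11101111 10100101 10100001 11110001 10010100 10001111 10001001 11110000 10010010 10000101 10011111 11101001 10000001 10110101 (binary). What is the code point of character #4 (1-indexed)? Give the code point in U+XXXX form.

U+0028

Offset 0: leading byte 0xF1 = 11110001 → 4-byte char #1 = F1 8F 8C 99.
Offset 4: leading byte 0xE3 = 11100011 → 3-byte char #2 = E3 81 AB.
Offset 7: leading byte 0xF0 = 11110000 → 4-byte char #3 = F0 93 BC 89.
Offset 11: leading byte 0x28 = 00101000 → 1-byte char #4 = 28.
Leading byte 0x28 = 00101000 matches 0xxxxxxx → 1-byte sequence.
Byte 1: 0x28 = 00101000, payload 0101000 (7 bits).
Concatenate: 0101000 = 0x28 (7 bits → U+0028).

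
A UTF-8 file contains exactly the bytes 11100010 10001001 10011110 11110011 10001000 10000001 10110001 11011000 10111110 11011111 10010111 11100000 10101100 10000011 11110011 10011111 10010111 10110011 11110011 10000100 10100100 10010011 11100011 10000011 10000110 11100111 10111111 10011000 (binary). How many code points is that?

9

Byte at offset 0: 0xE2 = 11100010 → 3-byte char (#1). Advance 3.
Byte at offset 3: 0xF3 = 11110011 → 4-byte char (#2). Advance 4.
Byte at offset 7: 0xD8 = 11011000 → 2-byte char (#3). Advance 2.
Byte at offset 9: 0xDF = 11011111 → 2-byte char (#4). Advance 2.
Byte at offset 11: 0xE0 = 11100000 → 3-byte char (#5). Advance 3.
Byte at offset 14: 0xF3 = 11110011 → 4-byte char (#6). Advance 4.
Byte at offset 18: 0xF3 = 11110011 → 4-byte char (#7). Advance 4.
Byte at offset 22: 0xE3 = 11100011 → 3-byte char (#8). Advance 3.
Byte at offset 25: 0xE7 = 11100111 → 3-byte char (#9). Advance 3.
Reached end at offset 28 after 9 code points.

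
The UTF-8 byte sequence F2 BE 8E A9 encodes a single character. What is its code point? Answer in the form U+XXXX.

U+BE3A9

Leading byte 0xF2 = 11110010 matches 11110xxx → 4-byte sequence.
Byte 1: 0xF2 = 11110010, payload 010 (3 bits).
Byte 2: 0xBE = 10111110 (10xxxxxx ✓), payload 111110.
Byte 3: 0x8E = 10001110 (10xxxxxx ✓), payload 001110.
Byte 4: 0xA9 = 10101001 (10xxxxxx ✓), payload 101001.
Concatenate: 010111110001110101001 = 0xBE3A9 (21 bits → U+BE3A9).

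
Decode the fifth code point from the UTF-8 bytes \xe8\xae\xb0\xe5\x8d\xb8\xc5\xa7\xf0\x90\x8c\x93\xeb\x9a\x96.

Offset 0: leading byte 0xE8 = 11101000 → 3-byte char #1 = E8 AE B0.
Offset 3: leading byte 0xE5 = 11100101 → 3-byte char #2 = E5 8D B8.
Offset 6: leading byte 0xC5 = 11000101 → 2-byte char #3 = C5 A7.
Offset 8: leading byte 0xF0 = 11110000 → 4-byte char #4 = F0 90 8C 93.
Offset 12: leading byte 0xEB = 11101011 → 3-byte char #5 = EB 9A 96.
Leading byte 0xEB = 11101011 matches 1110xxxx → 3-byte sequence.
Byte 1: 0xEB = 11101011, payload 1011 (4 bits).
Byte 2: 0x9A = 10011010 (10xxxxxx ✓), payload 011010.
Byte 3: 0x96 = 10010110 (10xxxxxx ✓), payload 010110.
Concatenate: 1011011010010110 = 0xB696 (16 bits → U+B696).

U+B696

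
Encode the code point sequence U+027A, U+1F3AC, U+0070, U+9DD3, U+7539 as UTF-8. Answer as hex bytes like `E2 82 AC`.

C9 BA F0 9F 8E AC 70 E9 B7 93 E7 94 B9

U+027A: 2-byte form → C9 BA.
U+1F3AC: 4-byte form → F0 9F 8E AC.
U+0070: 1-byte form → 70.
U+9DD3: 3-byte form → E9 B7 93.
U+7539: 3-byte form → E7 94 B9.
Concatenated (13 bytes): C9 BA F0 9F 8E AC 70 E9 B7 93 E7 94 B9.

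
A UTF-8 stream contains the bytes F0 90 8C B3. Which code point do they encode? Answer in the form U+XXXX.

U+10333

Leading byte 0xF0 = 11110000 matches 11110xxx → 4-byte sequence.
Byte 1: 0xF0 = 11110000, payload 000 (3 bits).
Byte 2: 0x90 = 10010000 (10xxxxxx ✓), payload 010000.
Byte 3: 0x8C = 10001100 (10xxxxxx ✓), payload 001100.
Byte 4: 0xB3 = 10110011 (10xxxxxx ✓), payload 110011.
Concatenate: 000010000001100110011 = 0x10333 (21 bits → U+10333).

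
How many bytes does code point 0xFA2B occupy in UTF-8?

U+FA2B = 0xFA2B. UTF-8 uses 1 byte below 0x80, 2 below 0x800, 3 below 0x10000, 4 up to 0x10FFFF. 0xFA2B is in U+0800–U+FFFF → 3 bytes.

3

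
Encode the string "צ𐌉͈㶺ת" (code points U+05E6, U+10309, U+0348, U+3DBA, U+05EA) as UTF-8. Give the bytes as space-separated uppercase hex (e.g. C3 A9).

D7 A6 F0 90 8C 89 CD 88 E3 B6 BA D7 AA

U+05E6: 2-byte form → D7 A6.
U+10309: 4-byte form → F0 90 8C 89.
U+0348: 2-byte form → CD 88.
U+3DBA: 3-byte form → E3 B6 BA.
U+05EA: 2-byte form → D7 AA.
Concatenated (13 bytes): D7 A6 F0 90 8C 89 CD 88 E3 B6 BA D7 AA.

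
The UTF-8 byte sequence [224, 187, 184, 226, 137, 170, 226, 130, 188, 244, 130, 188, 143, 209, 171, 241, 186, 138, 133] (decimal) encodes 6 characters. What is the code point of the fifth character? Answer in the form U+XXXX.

U+046B

Offset 0: leading byte 0xE0 = 11100000 → 3-byte char #1 = E0 BB B8.
Offset 3: leading byte 0xE2 = 11100010 → 3-byte char #2 = E2 89 AA.
Offset 6: leading byte 0xE2 = 11100010 → 3-byte char #3 = E2 82 BC.
Offset 9: leading byte 0xF4 = 11110100 → 4-byte char #4 = F4 82 BC 8F.
Offset 13: leading byte 0xD1 = 11010001 → 2-byte char #5 = D1 AB.
Leading byte 0xD1 = 11010001 matches 110xxxxx → 2-byte sequence.
Byte 1: 0xD1 = 11010001, payload 10001 (5 bits).
Byte 2: 0xAB = 10101011 (10xxxxxx ✓), payload 101011.
Concatenate: 10001101011 = 0x46B (11 bits → U+046B).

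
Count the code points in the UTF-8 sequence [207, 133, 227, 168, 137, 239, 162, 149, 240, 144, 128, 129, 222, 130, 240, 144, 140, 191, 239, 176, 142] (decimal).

Byte at offset 0: 0xCF = 11001111 → 2-byte char (#1). Advance 2.
Byte at offset 2: 0xE3 = 11100011 → 3-byte char (#2). Advance 3.
Byte at offset 5: 0xEF = 11101111 → 3-byte char (#3). Advance 3.
Byte at offset 8: 0xF0 = 11110000 → 4-byte char (#4). Advance 4.
Byte at offset 12: 0xDE = 11011110 → 2-byte char (#5). Advance 2.
Byte at offset 14: 0xF0 = 11110000 → 4-byte char (#6). Advance 4.
Byte at offset 18: 0xEF = 11101111 → 3-byte char (#7). Advance 3.
Reached end at offset 21 after 7 code points.

7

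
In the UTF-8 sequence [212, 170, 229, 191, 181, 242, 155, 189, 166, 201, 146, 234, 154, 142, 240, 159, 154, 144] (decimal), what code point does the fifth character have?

Offset 0: leading byte 0xD4 = 11010100 → 2-byte char #1 = D4 AA.
Offset 2: leading byte 0xE5 = 11100101 → 3-byte char #2 = E5 BF B5.
Offset 5: leading byte 0xF2 = 11110010 → 4-byte char #3 = F2 9B BD A6.
Offset 9: leading byte 0xC9 = 11001001 → 2-byte char #4 = C9 92.
Offset 11: leading byte 0xEA = 11101010 → 3-byte char #5 = EA 9A 8E.
Leading byte 0xEA = 11101010 matches 1110xxxx → 3-byte sequence.
Byte 1: 0xEA = 11101010, payload 1010 (4 bits).
Byte 2: 0x9A = 10011010 (10xxxxxx ✓), payload 011010.
Byte 3: 0x8E = 10001110 (10xxxxxx ✓), payload 001110.
Concatenate: 1010011010001110 = 0xA68E (16 bits → U+A68E).

U+A68E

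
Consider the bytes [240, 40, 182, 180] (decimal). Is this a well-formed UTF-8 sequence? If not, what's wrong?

invalid (non-continuation byte where continuation expected)

Leading byte 0xF0 = 11110000 → 4-byte form.
Byte 2 is 0x28 = 00101000, which is not 10xxxxxx — expected a continuation byte.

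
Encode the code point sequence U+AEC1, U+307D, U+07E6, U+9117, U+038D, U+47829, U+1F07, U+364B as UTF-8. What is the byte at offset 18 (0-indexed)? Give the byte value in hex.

0xBC

U+AEC1 → 3-byte form EA BB 81 at offsets 0–2.
U+307D → 3-byte form E3 81 BD at offsets 3–5.
U+07E6 → 2-byte form DF A6 at offsets 6–7.
U+9117 → 3-byte form E9 84 97 at offsets 8–10.
U+038D → 2-byte form CE 8D at offsets 11–12.
U+47829 → 4-byte form F1 87 A0 A9 at offsets 13–16.
U+1F07 → 3-byte form E1 BC 87 at offsets 17–19.
Offset 18 falls in char 7's range; it's byte 2 of E1 BC 87 = 0xBC.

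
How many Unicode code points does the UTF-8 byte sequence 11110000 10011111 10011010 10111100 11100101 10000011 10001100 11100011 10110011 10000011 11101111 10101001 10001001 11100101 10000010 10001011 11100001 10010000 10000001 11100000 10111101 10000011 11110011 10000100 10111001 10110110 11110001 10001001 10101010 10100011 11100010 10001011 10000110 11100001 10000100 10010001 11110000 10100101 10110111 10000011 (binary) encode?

12

Byte at offset 0: 0xF0 = 11110000 → 4-byte char (#1). Advance 4.
Byte at offset 4: 0xE5 = 11100101 → 3-byte char (#2). Advance 3.
Byte at offset 7: 0xE3 = 11100011 → 3-byte char (#3). Advance 3.
Byte at offset 10: 0xEF = 11101111 → 3-byte char (#4). Advance 3.
Byte at offset 13: 0xE5 = 11100101 → 3-byte char (#5). Advance 3.
Byte at offset 16: 0xE1 = 11100001 → 3-byte char (#6). Advance 3.
Byte at offset 19: 0xE0 = 11100000 → 3-byte char (#7). Advance 3.
Byte at offset 22: 0xF3 = 11110011 → 4-byte char (#8). Advance 4.
Byte at offset 26: 0xF1 = 11110001 → 4-byte char (#9). Advance 4.
Byte at offset 30: 0xE2 = 11100010 → 3-byte char (#10). Advance 3.
Byte at offset 33: 0xE1 = 11100001 → 3-byte char (#11). Advance 3.
Byte at offset 36: 0xF0 = 11110000 → 4-byte char (#12). Advance 4.
Reached end at offset 40 after 12 code points.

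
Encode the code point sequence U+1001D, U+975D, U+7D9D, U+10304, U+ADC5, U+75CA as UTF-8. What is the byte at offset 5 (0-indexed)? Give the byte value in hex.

0x9D

U+1001D → 4-byte form F0 90 80 9D at offsets 0–3.
U+975D → 3-byte form E9 9D 9D at offsets 4–6.
Offset 5 falls in char 2's range; it's byte 2 of E9 9D 9D = 0x9D.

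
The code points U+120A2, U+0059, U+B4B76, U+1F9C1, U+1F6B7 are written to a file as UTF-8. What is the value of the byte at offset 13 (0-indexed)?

U+120A2 → 4-byte form F0 92 82 A2 at offsets 0–3.
U+0059 → 1-byte form 59 at offsets 4–4.
U+B4B76 → 4-byte form F2 B4 AD B6 at offsets 5–8.
U+1F9C1 → 4-byte form F0 9F A7 81 at offsets 9–12.
U+1F6B7 → 4-byte form F0 9F 9A B7 at offsets 13–16.
Offset 13 falls in char 5's range; it's byte 1 of F0 9F 9A B7 = 0xF0.

0xF0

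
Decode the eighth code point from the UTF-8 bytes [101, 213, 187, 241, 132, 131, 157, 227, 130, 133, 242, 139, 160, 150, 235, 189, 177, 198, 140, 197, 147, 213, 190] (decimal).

U+0153

Offset 0: leading byte 0x65 = 01100101 → 1-byte char #1 = 65.
Offset 1: leading byte 0xD5 = 11010101 → 2-byte char #2 = D5 BB.
Offset 3: leading byte 0xF1 = 11110001 → 4-byte char #3 = F1 84 83 9D.
Offset 7: leading byte 0xE3 = 11100011 → 3-byte char #4 = E3 82 85.
Offset 10: leading byte 0xF2 = 11110010 → 4-byte char #5 = F2 8B A0 96.
Offset 14: leading byte 0xEB = 11101011 → 3-byte char #6 = EB BD B1.
Offset 17: leading byte 0xC6 = 11000110 → 2-byte char #7 = C6 8C.
Offset 19: leading byte 0xC5 = 11000101 → 2-byte char #8 = C5 93.
Leading byte 0xC5 = 11000101 matches 110xxxxx → 2-byte sequence.
Byte 1: 0xC5 = 11000101, payload 00101 (5 bits).
Byte 2: 0x93 = 10010011 (10xxxxxx ✓), payload 010011.
Concatenate: 00101010011 = 0x153 (11 bits → U+0153).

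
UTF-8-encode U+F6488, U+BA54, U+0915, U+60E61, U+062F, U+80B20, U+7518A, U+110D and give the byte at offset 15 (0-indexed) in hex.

0xAF

U+F6488 → 4-byte form F3 B6 92 88 at offsets 0–3.
U+BA54 → 3-byte form EB A9 94 at offsets 4–6.
U+0915 → 3-byte form E0 A4 95 at offsets 7–9.
U+60E61 → 4-byte form F1 A0 B9 A1 at offsets 10–13.
U+062F → 2-byte form D8 AF at offsets 14–15.
Offset 15 falls in char 5's range; it's byte 2 of D8 AF = 0xAF.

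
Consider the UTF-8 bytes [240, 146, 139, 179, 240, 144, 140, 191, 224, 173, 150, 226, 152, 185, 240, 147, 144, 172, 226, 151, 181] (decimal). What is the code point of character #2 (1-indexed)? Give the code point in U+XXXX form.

U+1033F

Offset 0: leading byte 0xF0 = 11110000 → 4-byte char #1 = F0 92 8B B3.
Offset 4: leading byte 0xF0 = 11110000 → 4-byte char #2 = F0 90 8C BF.
Leading byte 0xF0 = 11110000 matches 11110xxx → 4-byte sequence.
Byte 1: 0xF0 = 11110000, payload 000 (3 bits).
Byte 2: 0x90 = 10010000 (10xxxxxx ✓), payload 010000.
Byte 3: 0x8C = 10001100 (10xxxxxx ✓), payload 001100.
Byte 4: 0xBF = 10111111 (10xxxxxx ✓), payload 111111.
Concatenate: 000010000001100111111 = 0x1033F (21 bits → U+1033F).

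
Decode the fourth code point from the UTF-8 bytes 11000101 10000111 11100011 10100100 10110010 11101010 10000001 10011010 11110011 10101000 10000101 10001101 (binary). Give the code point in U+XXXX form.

U+E814D

Offset 0: leading byte 0xC5 = 11000101 → 2-byte char #1 = C5 87.
Offset 2: leading byte 0xE3 = 11100011 → 3-byte char #2 = E3 A4 B2.
Offset 5: leading byte 0xEA = 11101010 → 3-byte char #3 = EA 81 9A.
Offset 8: leading byte 0xF3 = 11110011 → 4-byte char #4 = F3 A8 85 8D.
Leading byte 0xF3 = 11110011 matches 11110xxx → 4-byte sequence.
Byte 1: 0xF3 = 11110011, payload 011 (3 bits).
Byte 2: 0xA8 = 10101000 (10xxxxxx ✓), payload 101000.
Byte 3: 0x85 = 10000101 (10xxxxxx ✓), payload 000101.
Byte 4: 0x8D = 10001101 (10xxxxxx ✓), payload 001101.
Concatenate: 011101000000101001101 = 0xE814D (21 bits → U+E814D).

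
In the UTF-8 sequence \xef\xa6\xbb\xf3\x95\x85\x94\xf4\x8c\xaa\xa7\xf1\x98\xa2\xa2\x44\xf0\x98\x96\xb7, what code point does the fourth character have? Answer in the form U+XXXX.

Offset 0: leading byte 0xEF = 11101111 → 3-byte char #1 = EF A6 BB.
Offset 3: leading byte 0xF3 = 11110011 → 4-byte char #2 = F3 95 85 94.
Offset 7: leading byte 0xF4 = 11110100 → 4-byte char #3 = F4 8C AA A7.
Offset 11: leading byte 0xF1 = 11110001 → 4-byte char #4 = F1 98 A2 A2.
Leading byte 0xF1 = 11110001 matches 11110xxx → 4-byte sequence.
Byte 1: 0xF1 = 11110001, payload 001 (3 bits).
Byte 2: 0x98 = 10011000 (10xxxxxx ✓), payload 011000.
Byte 3: 0xA2 = 10100010 (10xxxxxx ✓), payload 100010.
Byte 4: 0xA2 = 10100010 (10xxxxxx ✓), payload 100010.
Concatenate: 001011000100010100010 = 0x588A2 (21 bits → U+588A2).

U+588A2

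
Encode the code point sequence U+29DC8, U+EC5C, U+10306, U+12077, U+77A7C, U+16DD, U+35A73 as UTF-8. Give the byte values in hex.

F0 A9 B7 88 EE B1 9C F0 90 8C 86 F0 92 81 B7 F1 B7 A9 BC E1 9B 9D F0 B5 A9 B3

U+29DC8: 4-byte form → F0 A9 B7 88.
U+EC5C: 3-byte form → EE B1 9C.
U+10306: 4-byte form → F0 90 8C 86.
U+12077: 4-byte form → F0 92 81 B7.
U+77A7C: 4-byte form → F1 B7 A9 BC.
U+16DD: 3-byte form → E1 9B 9D.
U+35A73: 4-byte form → F0 B5 A9 B3.
Concatenated (26 bytes): F0 A9 B7 88 EE B1 9C F0 90 8C 86 F0 92 81 B7 F1 B7 A9 BC E1 9B 9D F0 B5 A9 B3.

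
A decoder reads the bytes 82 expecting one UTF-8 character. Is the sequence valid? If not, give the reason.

invalid (continuation byte with no leading byte)

Byte 0x82 = 10000010 has the form 10xxxxxx — a continuation byte — but there is no preceding leading byte.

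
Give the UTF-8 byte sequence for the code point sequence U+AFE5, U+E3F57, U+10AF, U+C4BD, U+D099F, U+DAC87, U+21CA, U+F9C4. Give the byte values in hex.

U+AFE5: 3-byte form → EA BF A5.
U+E3F57: 4-byte form → F3 A3 BD 97.
U+10AF: 3-byte form → E1 82 AF.
U+C4BD: 3-byte form → EC 92 BD.
U+D099F: 4-byte form → F3 90 A6 9F.
U+DAC87: 4-byte form → F3 9A B2 87.
U+21CA: 3-byte form → E2 87 8A.
U+F9C4: 3-byte form → EF A7 84.
Concatenated (27 bytes): EA BF A5 F3 A3 BD 97 E1 82 AF EC 92 BD F3 90 A6 9F F3 9A B2 87 E2 87 8A EF A7 84.

EA BF A5 F3 A3 BD 97 E1 82 AF EC 92 BD F3 90 A6 9F F3 9A B2 87 E2 87 8A EF A7 84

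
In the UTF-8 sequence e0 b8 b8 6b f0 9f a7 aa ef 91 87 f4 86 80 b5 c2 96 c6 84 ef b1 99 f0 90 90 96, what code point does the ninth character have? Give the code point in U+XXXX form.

U+10416

Offset 0: leading byte 0xE0 = 11100000 → 3-byte char #1 = E0 B8 B8.
Offset 3: leading byte 0x6B = 01101011 → 1-byte char #2 = 6B.
Offset 4: leading byte 0xF0 = 11110000 → 4-byte char #3 = F0 9F A7 AA.
Offset 8: leading byte 0xEF = 11101111 → 3-byte char #4 = EF 91 87.
Offset 11: leading byte 0xF4 = 11110100 → 4-byte char #5 = F4 86 80 B5.
Offset 15: leading byte 0xC2 = 11000010 → 2-byte char #6 = C2 96.
Offset 17: leading byte 0xC6 = 11000110 → 2-byte char #7 = C6 84.
Offset 19: leading byte 0xEF = 11101111 → 3-byte char #8 = EF B1 99.
Offset 22: leading byte 0xF0 = 11110000 → 4-byte char #9 = F0 90 90 96.
Leading byte 0xF0 = 11110000 matches 11110xxx → 4-byte sequence.
Byte 1: 0xF0 = 11110000, payload 000 (3 bits).
Byte 2: 0x90 = 10010000 (10xxxxxx ✓), payload 010000.
Byte 3: 0x90 = 10010000 (10xxxxxx ✓), payload 010000.
Byte 4: 0x96 = 10010110 (10xxxxxx ✓), payload 010110.
Concatenate: 000010000010000010110 = 0x10416 (21 bits → U+10416).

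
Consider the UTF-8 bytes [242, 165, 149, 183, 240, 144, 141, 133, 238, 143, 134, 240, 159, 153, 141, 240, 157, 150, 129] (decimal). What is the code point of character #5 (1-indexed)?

U+1D581

Offset 0: leading byte 0xF2 = 11110010 → 4-byte char #1 = F2 A5 95 B7.
Offset 4: leading byte 0xF0 = 11110000 → 4-byte char #2 = F0 90 8D 85.
Offset 8: leading byte 0xEE = 11101110 → 3-byte char #3 = EE 8F 86.
Offset 11: leading byte 0xF0 = 11110000 → 4-byte char #4 = F0 9F 99 8D.
Offset 15: leading byte 0xF0 = 11110000 → 4-byte char #5 = F0 9D 96 81.
Leading byte 0xF0 = 11110000 matches 11110xxx → 4-byte sequence.
Byte 1: 0xF0 = 11110000, payload 000 (3 bits).
Byte 2: 0x9D = 10011101 (10xxxxxx ✓), payload 011101.
Byte 3: 0x96 = 10010110 (10xxxxxx ✓), payload 010110.
Byte 4: 0x81 = 10000001 (10xxxxxx ✓), payload 000001.
Concatenate: 000011101010110000001 = 0x1D581 (21 bits → U+1D581).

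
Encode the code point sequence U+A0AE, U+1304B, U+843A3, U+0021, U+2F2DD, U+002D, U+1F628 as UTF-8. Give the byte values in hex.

EA 82 AE F0 93 81 8B F2 84 8E A3 21 F0 AF 8B 9D 2D F0 9F 98 A8

U+A0AE: 3-byte form → EA 82 AE.
U+1304B: 4-byte form → F0 93 81 8B.
U+843A3: 4-byte form → F2 84 8E A3.
U+0021: 1-byte form → 21.
U+2F2DD: 4-byte form → F0 AF 8B 9D.
U+002D: 1-byte form → 2D.
U+1F628: 4-byte form → F0 9F 98 A8.
Concatenated (21 bytes): EA 82 AE F0 93 81 8B F2 84 8E A3 21 F0 AF 8B 9D 2D F0 9F 98 A8.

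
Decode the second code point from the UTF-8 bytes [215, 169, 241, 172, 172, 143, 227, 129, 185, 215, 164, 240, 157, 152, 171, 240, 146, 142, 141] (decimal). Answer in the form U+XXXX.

Offset 0: leading byte 0xD7 = 11010111 → 2-byte char #1 = D7 A9.
Offset 2: leading byte 0xF1 = 11110001 → 4-byte char #2 = F1 AC AC 8F.
Leading byte 0xF1 = 11110001 matches 11110xxx → 4-byte sequence.
Byte 1: 0xF1 = 11110001, payload 001 (3 bits).
Byte 2: 0xAC = 10101100 (10xxxxxx ✓), payload 101100.
Byte 3: 0xAC = 10101100 (10xxxxxx ✓), payload 101100.
Byte 4: 0x8F = 10001111 (10xxxxxx ✓), payload 001111.
Concatenate: 001101100101100001111 = 0x6CB0F (21 bits → U+6CB0F).

U+6CB0F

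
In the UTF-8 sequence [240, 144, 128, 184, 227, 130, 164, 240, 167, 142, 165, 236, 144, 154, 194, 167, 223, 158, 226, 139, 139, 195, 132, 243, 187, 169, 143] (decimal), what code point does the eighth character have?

Offset 0: leading byte 0xF0 = 11110000 → 4-byte char #1 = F0 90 80 B8.
Offset 4: leading byte 0xE3 = 11100011 → 3-byte char #2 = E3 82 A4.
Offset 7: leading byte 0xF0 = 11110000 → 4-byte char #3 = F0 A7 8E A5.
Offset 11: leading byte 0xEC = 11101100 → 3-byte char #4 = EC 90 9A.
Offset 14: leading byte 0xC2 = 11000010 → 2-byte char #5 = C2 A7.
Offset 16: leading byte 0xDF = 11011111 → 2-byte char #6 = DF 9E.
Offset 18: leading byte 0xE2 = 11100010 → 3-byte char #7 = E2 8B 8B.
Offset 21: leading byte 0xC3 = 11000011 → 2-byte char #8 = C3 84.
Leading byte 0xC3 = 11000011 matches 110xxxxx → 2-byte sequence.
Byte 1: 0xC3 = 11000011, payload 00011 (5 bits).
Byte 2: 0x84 = 10000100 (10xxxxxx ✓), payload 000100.
Concatenate: 00011000100 = 0xC4 (11 bits → U+00C4).

U+00C4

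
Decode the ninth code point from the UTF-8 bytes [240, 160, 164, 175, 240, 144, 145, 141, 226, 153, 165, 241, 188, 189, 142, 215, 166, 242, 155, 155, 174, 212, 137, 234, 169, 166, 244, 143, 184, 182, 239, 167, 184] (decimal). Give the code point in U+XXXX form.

Offset 0: leading byte 0xF0 = 11110000 → 4-byte char #1 = F0 A0 A4 AF.
Offset 4: leading byte 0xF0 = 11110000 → 4-byte char #2 = F0 90 91 8D.
Offset 8: leading byte 0xE2 = 11100010 → 3-byte char #3 = E2 99 A5.
Offset 11: leading byte 0xF1 = 11110001 → 4-byte char #4 = F1 BC BD 8E.
Offset 15: leading byte 0xD7 = 11010111 → 2-byte char #5 = D7 A6.
Offset 17: leading byte 0xF2 = 11110010 → 4-byte char #6 = F2 9B 9B AE.
Offset 21: leading byte 0xD4 = 11010100 → 2-byte char #7 = D4 89.
Offset 23: leading byte 0xEA = 11101010 → 3-byte char #8 = EA A9 A6.
Offset 26: leading byte 0xF4 = 11110100 → 4-byte char #9 = F4 8F B8 B6.
Leading byte 0xF4 = 11110100 matches 11110xxx → 4-byte sequence.
Byte 1: 0xF4 = 11110100, payload 100 (3 bits).
Byte 2: 0x8F = 10001111 (10xxxxxx ✓), payload 001111.
Byte 3: 0xB8 = 10111000 (10xxxxxx ✓), payload 111000.
Byte 4: 0xB6 = 10110110 (10xxxxxx ✓), payload 110110.
Concatenate: 100001111111000110110 = 0x10FE36 (21 bits → U+10FE36).

U+10FE36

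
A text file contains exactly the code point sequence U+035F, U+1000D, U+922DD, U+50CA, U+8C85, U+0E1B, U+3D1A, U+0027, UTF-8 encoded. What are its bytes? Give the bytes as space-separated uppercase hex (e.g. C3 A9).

CD 9F F0 90 80 8D F2 92 8B 9D E5 83 8A E8 B2 85 E0 B8 9B E3 B4 9A 27

U+035F: 2-byte form → CD 9F.
U+1000D: 4-byte form → F0 90 80 8D.
U+922DD: 4-byte form → F2 92 8B 9D.
U+50CA: 3-byte form → E5 83 8A.
U+8C85: 3-byte form → E8 B2 85.
U+0E1B: 3-byte form → E0 B8 9B.
U+3D1A: 3-byte form → E3 B4 9A.
U+0027: 1-byte form → 27.
Concatenated (23 bytes): CD 9F F0 90 80 8D F2 92 8B 9D E5 83 8A E8 B2 85 E0 B8 9B E3 B4 9A 27.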